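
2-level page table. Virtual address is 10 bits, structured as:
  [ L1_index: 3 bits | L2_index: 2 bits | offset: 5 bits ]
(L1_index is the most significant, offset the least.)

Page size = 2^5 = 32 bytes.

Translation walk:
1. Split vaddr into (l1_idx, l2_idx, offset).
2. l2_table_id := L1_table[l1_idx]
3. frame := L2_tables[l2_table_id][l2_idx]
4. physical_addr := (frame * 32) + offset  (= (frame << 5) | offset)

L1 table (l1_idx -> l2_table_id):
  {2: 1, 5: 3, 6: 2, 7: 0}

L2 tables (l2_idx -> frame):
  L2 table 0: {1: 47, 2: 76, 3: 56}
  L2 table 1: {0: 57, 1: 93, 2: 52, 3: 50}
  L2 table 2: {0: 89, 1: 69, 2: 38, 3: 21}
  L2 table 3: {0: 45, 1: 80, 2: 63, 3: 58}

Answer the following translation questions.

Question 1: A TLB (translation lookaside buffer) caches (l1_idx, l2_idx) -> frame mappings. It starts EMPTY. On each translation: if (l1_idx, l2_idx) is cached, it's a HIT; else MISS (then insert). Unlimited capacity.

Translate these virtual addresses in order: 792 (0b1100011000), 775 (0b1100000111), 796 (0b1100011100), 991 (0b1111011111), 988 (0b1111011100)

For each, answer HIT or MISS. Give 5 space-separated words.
vaddr=792: (6,0) not in TLB -> MISS, insert
vaddr=775: (6,0) in TLB -> HIT
vaddr=796: (6,0) in TLB -> HIT
vaddr=991: (7,2) not in TLB -> MISS, insert
vaddr=988: (7,2) in TLB -> HIT

Answer: MISS HIT HIT MISS HIT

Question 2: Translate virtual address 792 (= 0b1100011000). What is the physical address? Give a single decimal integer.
Answer: 2872

Derivation:
vaddr = 792 = 0b1100011000
Split: l1_idx=6, l2_idx=0, offset=24
L1[6] = 2
L2[2][0] = 89
paddr = 89 * 32 + 24 = 2872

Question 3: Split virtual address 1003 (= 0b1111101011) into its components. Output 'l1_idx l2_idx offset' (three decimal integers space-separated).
vaddr = 1003 = 0b1111101011
  top 3 bits -> l1_idx = 7
  next 2 bits -> l2_idx = 3
  bottom 5 bits -> offset = 11

Answer: 7 3 11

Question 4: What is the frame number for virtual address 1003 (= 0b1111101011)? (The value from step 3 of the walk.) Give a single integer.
vaddr = 1003: l1_idx=7, l2_idx=3
L1[7] = 0; L2[0][3] = 56

Answer: 56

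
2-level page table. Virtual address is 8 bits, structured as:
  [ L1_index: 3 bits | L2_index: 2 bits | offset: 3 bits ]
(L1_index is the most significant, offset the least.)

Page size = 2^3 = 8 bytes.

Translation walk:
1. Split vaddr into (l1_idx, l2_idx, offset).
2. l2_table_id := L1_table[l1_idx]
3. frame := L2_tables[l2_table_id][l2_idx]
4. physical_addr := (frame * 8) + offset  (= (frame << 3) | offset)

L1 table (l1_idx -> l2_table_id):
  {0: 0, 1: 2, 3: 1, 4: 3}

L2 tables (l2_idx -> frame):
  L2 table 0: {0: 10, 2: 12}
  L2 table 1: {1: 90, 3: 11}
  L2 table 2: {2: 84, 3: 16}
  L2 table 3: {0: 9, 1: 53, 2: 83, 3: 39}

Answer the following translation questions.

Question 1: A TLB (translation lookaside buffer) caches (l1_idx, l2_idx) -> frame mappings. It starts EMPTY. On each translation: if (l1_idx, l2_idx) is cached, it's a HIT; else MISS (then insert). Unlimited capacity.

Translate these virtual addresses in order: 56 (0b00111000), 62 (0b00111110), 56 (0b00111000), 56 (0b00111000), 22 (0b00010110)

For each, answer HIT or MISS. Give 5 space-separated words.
vaddr=56: (1,3) not in TLB -> MISS, insert
vaddr=62: (1,3) in TLB -> HIT
vaddr=56: (1,3) in TLB -> HIT
vaddr=56: (1,3) in TLB -> HIT
vaddr=22: (0,2) not in TLB -> MISS, insert

Answer: MISS HIT HIT HIT MISS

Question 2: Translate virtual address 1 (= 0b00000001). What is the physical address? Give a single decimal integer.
vaddr = 1 = 0b00000001
Split: l1_idx=0, l2_idx=0, offset=1
L1[0] = 0
L2[0][0] = 10
paddr = 10 * 8 + 1 = 81

Answer: 81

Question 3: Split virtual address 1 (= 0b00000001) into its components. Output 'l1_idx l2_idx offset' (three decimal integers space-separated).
Answer: 0 0 1

Derivation:
vaddr = 1 = 0b00000001
  top 3 bits -> l1_idx = 0
  next 2 bits -> l2_idx = 0
  bottom 3 bits -> offset = 1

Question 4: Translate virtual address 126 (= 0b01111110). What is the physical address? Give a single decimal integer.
Answer: 94

Derivation:
vaddr = 126 = 0b01111110
Split: l1_idx=3, l2_idx=3, offset=6
L1[3] = 1
L2[1][3] = 11
paddr = 11 * 8 + 6 = 94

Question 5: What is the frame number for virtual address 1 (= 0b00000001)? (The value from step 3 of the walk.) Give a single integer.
Answer: 10

Derivation:
vaddr = 1: l1_idx=0, l2_idx=0
L1[0] = 0; L2[0][0] = 10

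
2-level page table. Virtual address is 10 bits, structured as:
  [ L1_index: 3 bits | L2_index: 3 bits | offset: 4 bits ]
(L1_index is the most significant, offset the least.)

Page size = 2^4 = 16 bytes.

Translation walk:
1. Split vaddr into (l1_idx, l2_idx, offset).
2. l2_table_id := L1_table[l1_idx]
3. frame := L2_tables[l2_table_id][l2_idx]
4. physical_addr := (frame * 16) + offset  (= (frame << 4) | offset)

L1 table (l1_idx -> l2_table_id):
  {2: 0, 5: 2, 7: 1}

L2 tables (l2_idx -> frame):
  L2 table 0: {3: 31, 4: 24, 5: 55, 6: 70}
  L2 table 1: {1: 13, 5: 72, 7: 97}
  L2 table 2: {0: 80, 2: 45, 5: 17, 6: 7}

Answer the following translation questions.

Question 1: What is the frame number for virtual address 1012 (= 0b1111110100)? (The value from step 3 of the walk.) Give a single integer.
vaddr = 1012: l1_idx=7, l2_idx=7
L1[7] = 1; L2[1][7] = 97

Answer: 97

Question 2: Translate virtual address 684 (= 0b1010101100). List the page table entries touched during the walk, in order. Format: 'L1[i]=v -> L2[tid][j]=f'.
vaddr = 684 = 0b1010101100
Split: l1_idx=5, l2_idx=2, offset=12

Answer: L1[5]=2 -> L2[2][2]=45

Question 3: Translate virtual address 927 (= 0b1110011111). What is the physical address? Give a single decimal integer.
vaddr = 927 = 0b1110011111
Split: l1_idx=7, l2_idx=1, offset=15
L1[7] = 1
L2[1][1] = 13
paddr = 13 * 16 + 15 = 223

Answer: 223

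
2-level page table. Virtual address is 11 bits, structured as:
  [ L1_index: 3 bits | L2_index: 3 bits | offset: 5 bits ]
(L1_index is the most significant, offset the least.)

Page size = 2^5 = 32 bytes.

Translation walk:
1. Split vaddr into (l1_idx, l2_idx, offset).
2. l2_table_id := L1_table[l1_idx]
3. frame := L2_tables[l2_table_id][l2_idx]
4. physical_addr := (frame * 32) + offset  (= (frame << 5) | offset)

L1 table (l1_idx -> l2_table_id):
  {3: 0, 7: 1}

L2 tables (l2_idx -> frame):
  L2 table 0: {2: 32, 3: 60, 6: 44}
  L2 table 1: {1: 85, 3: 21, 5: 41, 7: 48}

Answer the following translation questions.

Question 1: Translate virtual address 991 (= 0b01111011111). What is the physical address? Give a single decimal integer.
Answer: 1439

Derivation:
vaddr = 991 = 0b01111011111
Split: l1_idx=3, l2_idx=6, offset=31
L1[3] = 0
L2[0][6] = 44
paddr = 44 * 32 + 31 = 1439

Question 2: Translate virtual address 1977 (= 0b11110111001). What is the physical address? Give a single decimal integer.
vaddr = 1977 = 0b11110111001
Split: l1_idx=7, l2_idx=5, offset=25
L1[7] = 1
L2[1][5] = 41
paddr = 41 * 32 + 25 = 1337

Answer: 1337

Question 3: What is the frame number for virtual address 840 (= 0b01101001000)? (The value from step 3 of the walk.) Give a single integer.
Answer: 32

Derivation:
vaddr = 840: l1_idx=3, l2_idx=2
L1[3] = 0; L2[0][2] = 32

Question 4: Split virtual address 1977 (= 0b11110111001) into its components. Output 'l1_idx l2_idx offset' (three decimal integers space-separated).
Answer: 7 5 25

Derivation:
vaddr = 1977 = 0b11110111001
  top 3 bits -> l1_idx = 7
  next 3 bits -> l2_idx = 5
  bottom 5 bits -> offset = 25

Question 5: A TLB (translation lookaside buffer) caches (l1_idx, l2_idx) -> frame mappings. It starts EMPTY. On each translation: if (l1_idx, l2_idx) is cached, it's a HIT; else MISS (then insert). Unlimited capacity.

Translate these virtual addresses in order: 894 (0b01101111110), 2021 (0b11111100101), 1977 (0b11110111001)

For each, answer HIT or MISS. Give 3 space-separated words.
vaddr=894: (3,3) not in TLB -> MISS, insert
vaddr=2021: (7,7) not in TLB -> MISS, insert
vaddr=1977: (7,5) not in TLB -> MISS, insert

Answer: MISS MISS MISS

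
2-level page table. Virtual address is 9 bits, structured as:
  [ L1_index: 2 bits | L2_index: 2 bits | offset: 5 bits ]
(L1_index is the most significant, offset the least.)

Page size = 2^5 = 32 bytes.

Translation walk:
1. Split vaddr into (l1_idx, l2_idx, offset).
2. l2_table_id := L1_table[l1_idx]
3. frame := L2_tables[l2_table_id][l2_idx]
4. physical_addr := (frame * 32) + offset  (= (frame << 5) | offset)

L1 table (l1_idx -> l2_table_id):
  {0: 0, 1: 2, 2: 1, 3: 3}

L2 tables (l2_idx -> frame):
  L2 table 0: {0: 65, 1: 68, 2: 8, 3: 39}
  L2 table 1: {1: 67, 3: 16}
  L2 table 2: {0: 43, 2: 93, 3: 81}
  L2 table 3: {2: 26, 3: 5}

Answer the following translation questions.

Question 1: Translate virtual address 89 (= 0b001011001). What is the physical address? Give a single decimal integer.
vaddr = 89 = 0b001011001
Split: l1_idx=0, l2_idx=2, offset=25
L1[0] = 0
L2[0][2] = 8
paddr = 8 * 32 + 25 = 281

Answer: 281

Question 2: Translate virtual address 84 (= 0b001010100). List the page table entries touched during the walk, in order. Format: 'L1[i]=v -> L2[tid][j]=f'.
Answer: L1[0]=0 -> L2[0][2]=8

Derivation:
vaddr = 84 = 0b001010100
Split: l1_idx=0, l2_idx=2, offset=20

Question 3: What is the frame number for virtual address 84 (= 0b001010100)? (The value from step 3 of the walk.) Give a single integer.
vaddr = 84: l1_idx=0, l2_idx=2
L1[0] = 0; L2[0][2] = 8

Answer: 8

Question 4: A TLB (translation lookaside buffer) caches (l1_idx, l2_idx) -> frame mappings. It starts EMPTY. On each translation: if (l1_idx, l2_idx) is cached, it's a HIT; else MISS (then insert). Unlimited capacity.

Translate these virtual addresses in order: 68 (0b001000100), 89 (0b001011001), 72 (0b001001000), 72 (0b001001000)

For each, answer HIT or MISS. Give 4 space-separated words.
Answer: MISS HIT HIT HIT

Derivation:
vaddr=68: (0,2) not in TLB -> MISS, insert
vaddr=89: (0,2) in TLB -> HIT
vaddr=72: (0,2) in TLB -> HIT
vaddr=72: (0,2) in TLB -> HIT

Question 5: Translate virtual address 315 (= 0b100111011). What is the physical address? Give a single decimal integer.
vaddr = 315 = 0b100111011
Split: l1_idx=2, l2_idx=1, offset=27
L1[2] = 1
L2[1][1] = 67
paddr = 67 * 32 + 27 = 2171

Answer: 2171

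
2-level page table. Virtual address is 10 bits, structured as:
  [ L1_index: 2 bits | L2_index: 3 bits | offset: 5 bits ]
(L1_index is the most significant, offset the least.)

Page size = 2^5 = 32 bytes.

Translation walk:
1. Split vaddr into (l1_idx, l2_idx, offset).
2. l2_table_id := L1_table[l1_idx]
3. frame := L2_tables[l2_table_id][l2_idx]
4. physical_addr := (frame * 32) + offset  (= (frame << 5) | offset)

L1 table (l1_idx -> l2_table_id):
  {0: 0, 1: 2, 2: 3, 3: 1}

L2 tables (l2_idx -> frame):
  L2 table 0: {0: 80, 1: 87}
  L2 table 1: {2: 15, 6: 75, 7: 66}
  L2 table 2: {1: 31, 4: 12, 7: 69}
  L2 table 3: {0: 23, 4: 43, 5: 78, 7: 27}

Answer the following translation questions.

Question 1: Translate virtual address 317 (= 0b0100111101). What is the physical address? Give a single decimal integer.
vaddr = 317 = 0b0100111101
Split: l1_idx=1, l2_idx=1, offset=29
L1[1] = 2
L2[2][1] = 31
paddr = 31 * 32 + 29 = 1021

Answer: 1021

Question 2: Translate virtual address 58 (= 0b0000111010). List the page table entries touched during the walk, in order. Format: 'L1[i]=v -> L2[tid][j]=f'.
Answer: L1[0]=0 -> L2[0][1]=87

Derivation:
vaddr = 58 = 0b0000111010
Split: l1_idx=0, l2_idx=1, offset=26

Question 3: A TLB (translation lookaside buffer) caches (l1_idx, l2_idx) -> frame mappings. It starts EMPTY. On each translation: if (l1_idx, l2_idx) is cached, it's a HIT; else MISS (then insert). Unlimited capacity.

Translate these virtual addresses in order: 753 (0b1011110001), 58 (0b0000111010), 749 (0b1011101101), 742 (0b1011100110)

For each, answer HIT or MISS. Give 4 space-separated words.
Answer: MISS MISS HIT HIT

Derivation:
vaddr=753: (2,7) not in TLB -> MISS, insert
vaddr=58: (0,1) not in TLB -> MISS, insert
vaddr=749: (2,7) in TLB -> HIT
vaddr=742: (2,7) in TLB -> HIT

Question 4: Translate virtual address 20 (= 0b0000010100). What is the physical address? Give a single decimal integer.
vaddr = 20 = 0b0000010100
Split: l1_idx=0, l2_idx=0, offset=20
L1[0] = 0
L2[0][0] = 80
paddr = 80 * 32 + 20 = 2580

Answer: 2580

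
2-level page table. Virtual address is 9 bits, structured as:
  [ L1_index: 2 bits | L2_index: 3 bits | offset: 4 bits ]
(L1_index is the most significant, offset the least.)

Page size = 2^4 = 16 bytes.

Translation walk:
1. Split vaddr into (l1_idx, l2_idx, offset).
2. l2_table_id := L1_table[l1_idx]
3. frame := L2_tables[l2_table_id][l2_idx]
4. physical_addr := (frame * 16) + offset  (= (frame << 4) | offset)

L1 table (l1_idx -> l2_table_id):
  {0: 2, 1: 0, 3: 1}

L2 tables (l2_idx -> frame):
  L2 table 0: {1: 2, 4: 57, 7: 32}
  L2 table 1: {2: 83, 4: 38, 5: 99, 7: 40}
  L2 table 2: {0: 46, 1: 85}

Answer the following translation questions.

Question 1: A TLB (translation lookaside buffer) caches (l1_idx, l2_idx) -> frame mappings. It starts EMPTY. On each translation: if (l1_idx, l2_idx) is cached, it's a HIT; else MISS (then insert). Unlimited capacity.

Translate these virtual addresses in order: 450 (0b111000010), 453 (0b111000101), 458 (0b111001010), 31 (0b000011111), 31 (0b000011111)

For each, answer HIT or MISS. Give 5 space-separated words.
vaddr=450: (3,4) not in TLB -> MISS, insert
vaddr=453: (3,4) in TLB -> HIT
vaddr=458: (3,4) in TLB -> HIT
vaddr=31: (0,1) not in TLB -> MISS, insert
vaddr=31: (0,1) in TLB -> HIT

Answer: MISS HIT HIT MISS HIT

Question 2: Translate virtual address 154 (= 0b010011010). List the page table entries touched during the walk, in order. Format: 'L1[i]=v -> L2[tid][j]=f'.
Answer: L1[1]=0 -> L2[0][1]=2

Derivation:
vaddr = 154 = 0b010011010
Split: l1_idx=1, l2_idx=1, offset=10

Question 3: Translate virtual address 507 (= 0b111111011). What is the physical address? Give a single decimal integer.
Answer: 651

Derivation:
vaddr = 507 = 0b111111011
Split: l1_idx=3, l2_idx=7, offset=11
L1[3] = 1
L2[1][7] = 40
paddr = 40 * 16 + 11 = 651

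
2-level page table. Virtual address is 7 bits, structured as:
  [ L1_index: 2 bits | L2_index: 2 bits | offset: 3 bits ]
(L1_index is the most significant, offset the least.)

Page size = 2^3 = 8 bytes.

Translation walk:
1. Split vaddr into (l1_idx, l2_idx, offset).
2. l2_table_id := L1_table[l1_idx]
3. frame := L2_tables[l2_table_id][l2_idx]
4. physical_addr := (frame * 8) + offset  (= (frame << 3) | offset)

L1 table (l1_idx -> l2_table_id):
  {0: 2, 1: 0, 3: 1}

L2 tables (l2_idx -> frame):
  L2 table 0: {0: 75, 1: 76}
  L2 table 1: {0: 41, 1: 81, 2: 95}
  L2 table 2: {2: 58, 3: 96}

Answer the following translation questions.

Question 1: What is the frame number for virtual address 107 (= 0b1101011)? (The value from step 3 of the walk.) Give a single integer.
Answer: 81

Derivation:
vaddr = 107: l1_idx=3, l2_idx=1
L1[3] = 1; L2[1][1] = 81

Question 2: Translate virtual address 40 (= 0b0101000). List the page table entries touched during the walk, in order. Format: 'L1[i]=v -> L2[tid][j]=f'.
vaddr = 40 = 0b0101000
Split: l1_idx=1, l2_idx=1, offset=0

Answer: L1[1]=0 -> L2[0][1]=76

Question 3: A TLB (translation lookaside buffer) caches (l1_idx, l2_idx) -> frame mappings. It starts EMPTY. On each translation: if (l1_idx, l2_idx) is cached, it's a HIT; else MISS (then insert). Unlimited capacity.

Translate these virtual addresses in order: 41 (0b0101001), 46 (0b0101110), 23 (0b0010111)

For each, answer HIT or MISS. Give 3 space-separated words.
Answer: MISS HIT MISS

Derivation:
vaddr=41: (1,1) not in TLB -> MISS, insert
vaddr=46: (1,1) in TLB -> HIT
vaddr=23: (0,2) not in TLB -> MISS, insert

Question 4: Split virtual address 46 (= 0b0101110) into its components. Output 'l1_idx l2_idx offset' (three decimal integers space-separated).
Answer: 1 1 6

Derivation:
vaddr = 46 = 0b0101110
  top 2 bits -> l1_idx = 1
  next 2 bits -> l2_idx = 1
  bottom 3 bits -> offset = 6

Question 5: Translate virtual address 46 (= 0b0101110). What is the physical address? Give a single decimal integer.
Answer: 614

Derivation:
vaddr = 46 = 0b0101110
Split: l1_idx=1, l2_idx=1, offset=6
L1[1] = 0
L2[0][1] = 76
paddr = 76 * 8 + 6 = 614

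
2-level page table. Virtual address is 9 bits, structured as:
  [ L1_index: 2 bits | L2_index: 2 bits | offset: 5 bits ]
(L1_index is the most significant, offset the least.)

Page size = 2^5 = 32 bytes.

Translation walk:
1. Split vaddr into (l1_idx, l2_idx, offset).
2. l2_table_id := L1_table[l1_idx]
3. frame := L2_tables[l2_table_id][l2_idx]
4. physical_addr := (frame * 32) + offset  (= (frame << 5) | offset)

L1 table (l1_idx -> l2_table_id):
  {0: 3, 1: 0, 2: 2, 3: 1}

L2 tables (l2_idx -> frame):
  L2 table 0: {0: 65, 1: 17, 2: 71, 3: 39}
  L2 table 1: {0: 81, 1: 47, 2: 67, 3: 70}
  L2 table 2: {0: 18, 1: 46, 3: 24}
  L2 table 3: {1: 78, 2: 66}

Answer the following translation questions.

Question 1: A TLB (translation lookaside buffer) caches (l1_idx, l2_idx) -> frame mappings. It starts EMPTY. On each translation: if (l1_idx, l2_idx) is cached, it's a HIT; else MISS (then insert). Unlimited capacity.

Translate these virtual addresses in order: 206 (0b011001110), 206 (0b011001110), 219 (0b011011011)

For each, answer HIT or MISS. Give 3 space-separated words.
Answer: MISS HIT HIT

Derivation:
vaddr=206: (1,2) not in TLB -> MISS, insert
vaddr=206: (1,2) in TLB -> HIT
vaddr=219: (1,2) in TLB -> HIT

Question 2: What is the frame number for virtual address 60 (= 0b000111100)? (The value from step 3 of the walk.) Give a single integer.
Answer: 78

Derivation:
vaddr = 60: l1_idx=0, l2_idx=1
L1[0] = 3; L2[3][1] = 78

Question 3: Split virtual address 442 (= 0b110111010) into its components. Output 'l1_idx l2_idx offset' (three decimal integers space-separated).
vaddr = 442 = 0b110111010
  top 2 bits -> l1_idx = 3
  next 2 bits -> l2_idx = 1
  bottom 5 bits -> offset = 26

Answer: 3 1 26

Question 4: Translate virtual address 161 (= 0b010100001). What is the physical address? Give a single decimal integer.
vaddr = 161 = 0b010100001
Split: l1_idx=1, l2_idx=1, offset=1
L1[1] = 0
L2[0][1] = 17
paddr = 17 * 32 + 1 = 545

Answer: 545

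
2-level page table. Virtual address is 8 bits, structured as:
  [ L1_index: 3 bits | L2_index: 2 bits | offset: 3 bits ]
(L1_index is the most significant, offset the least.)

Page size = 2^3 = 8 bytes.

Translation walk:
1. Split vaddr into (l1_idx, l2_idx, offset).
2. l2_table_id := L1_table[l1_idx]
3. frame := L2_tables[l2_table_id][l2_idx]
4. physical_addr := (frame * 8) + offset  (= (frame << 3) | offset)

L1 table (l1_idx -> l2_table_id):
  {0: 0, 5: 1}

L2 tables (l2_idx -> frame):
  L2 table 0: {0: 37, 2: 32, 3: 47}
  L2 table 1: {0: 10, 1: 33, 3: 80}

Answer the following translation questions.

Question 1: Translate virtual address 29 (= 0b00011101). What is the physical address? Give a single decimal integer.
vaddr = 29 = 0b00011101
Split: l1_idx=0, l2_idx=3, offset=5
L1[0] = 0
L2[0][3] = 47
paddr = 47 * 8 + 5 = 381

Answer: 381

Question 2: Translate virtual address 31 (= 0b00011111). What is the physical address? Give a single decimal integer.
Answer: 383

Derivation:
vaddr = 31 = 0b00011111
Split: l1_idx=0, l2_idx=3, offset=7
L1[0] = 0
L2[0][3] = 47
paddr = 47 * 8 + 7 = 383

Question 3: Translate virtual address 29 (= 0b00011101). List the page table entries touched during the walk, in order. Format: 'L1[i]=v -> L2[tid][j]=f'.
Answer: L1[0]=0 -> L2[0][3]=47

Derivation:
vaddr = 29 = 0b00011101
Split: l1_idx=0, l2_idx=3, offset=5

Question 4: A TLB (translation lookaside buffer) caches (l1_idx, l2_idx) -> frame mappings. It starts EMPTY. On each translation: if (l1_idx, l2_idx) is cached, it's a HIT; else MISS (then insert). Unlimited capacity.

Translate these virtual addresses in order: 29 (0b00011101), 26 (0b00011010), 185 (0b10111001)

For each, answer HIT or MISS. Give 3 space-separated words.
vaddr=29: (0,3) not in TLB -> MISS, insert
vaddr=26: (0,3) in TLB -> HIT
vaddr=185: (5,3) not in TLB -> MISS, insert

Answer: MISS HIT MISS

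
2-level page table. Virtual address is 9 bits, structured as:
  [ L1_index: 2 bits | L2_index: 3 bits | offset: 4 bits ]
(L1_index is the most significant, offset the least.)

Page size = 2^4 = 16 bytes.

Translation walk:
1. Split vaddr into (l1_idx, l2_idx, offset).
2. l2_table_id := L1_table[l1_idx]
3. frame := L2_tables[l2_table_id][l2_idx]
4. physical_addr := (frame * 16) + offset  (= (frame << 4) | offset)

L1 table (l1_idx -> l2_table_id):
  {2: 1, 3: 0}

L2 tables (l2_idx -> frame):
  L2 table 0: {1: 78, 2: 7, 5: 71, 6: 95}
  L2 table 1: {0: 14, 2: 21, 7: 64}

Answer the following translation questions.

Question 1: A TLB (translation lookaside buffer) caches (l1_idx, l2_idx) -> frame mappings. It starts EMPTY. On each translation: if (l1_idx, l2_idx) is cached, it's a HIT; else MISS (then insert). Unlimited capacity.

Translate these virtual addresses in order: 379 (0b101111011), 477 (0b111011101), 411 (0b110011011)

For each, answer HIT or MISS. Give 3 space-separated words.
Answer: MISS MISS MISS

Derivation:
vaddr=379: (2,7) not in TLB -> MISS, insert
vaddr=477: (3,5) not in TLB -> MISS, insert
vaddr=411: (3,1) not in TLB -> MISS, insert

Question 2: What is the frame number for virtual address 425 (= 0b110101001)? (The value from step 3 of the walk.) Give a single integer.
Answer: 7

Derivation:
vaddr = 425: l1_idx=3, l2_idx=2
L1[3] = 0; L2[0][2] = 7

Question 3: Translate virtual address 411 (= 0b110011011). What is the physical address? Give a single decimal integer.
Answer: 1259

Derivation:
vaddr = 411 = 0b110011011
Split: l1_idx=3, l2_idx=1, offset=11
L1[3] = 0
L2[0][1] = 78
paddr = 78 * 16 + 11 = 1259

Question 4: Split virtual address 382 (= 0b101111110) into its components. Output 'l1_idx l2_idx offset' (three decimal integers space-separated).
Answer: 2 7 14

Derivation:
vaddr = 382 = 0b101111110
  top 2 bits -> l1_idx = 2
  next 3 bits -> l2_idx = 7
  bottom 4 bits -> offset = 14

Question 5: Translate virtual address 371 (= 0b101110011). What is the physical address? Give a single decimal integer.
vaddr = 371 = 0b101110011
Split: l1_idx=2, l2_idx=7, offset=3
L1[2] = 1
L2[1][7] = 64
paddr = 64 * 16 + 3 = 1027

Answer: 1027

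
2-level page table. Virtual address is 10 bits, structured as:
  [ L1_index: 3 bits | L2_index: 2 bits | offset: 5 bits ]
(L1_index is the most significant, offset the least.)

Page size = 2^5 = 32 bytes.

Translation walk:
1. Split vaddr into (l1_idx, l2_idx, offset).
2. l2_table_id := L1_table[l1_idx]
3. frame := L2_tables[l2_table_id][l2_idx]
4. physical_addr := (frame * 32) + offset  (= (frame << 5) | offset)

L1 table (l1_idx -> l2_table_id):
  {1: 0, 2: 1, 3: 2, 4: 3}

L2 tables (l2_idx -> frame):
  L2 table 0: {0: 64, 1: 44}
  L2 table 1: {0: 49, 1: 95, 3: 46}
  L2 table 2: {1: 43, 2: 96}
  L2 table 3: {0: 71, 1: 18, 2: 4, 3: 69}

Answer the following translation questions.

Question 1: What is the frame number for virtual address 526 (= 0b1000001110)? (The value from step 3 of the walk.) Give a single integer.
Answer: 71

Derivation:
vaddr = 526: l1_idx=4, l2_idx=0
L1[4] = 3; L2[3][0] = 71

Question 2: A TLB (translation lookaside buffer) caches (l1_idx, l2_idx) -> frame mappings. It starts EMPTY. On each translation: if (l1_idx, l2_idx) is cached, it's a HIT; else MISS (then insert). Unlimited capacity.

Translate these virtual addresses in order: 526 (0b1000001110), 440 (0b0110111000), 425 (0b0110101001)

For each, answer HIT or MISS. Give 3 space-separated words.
vaddr=526: (4,0) not in TLB -> MISS, insert
vaddr=440: (3,1) not in TLB -> MISS, insert
vaddr=425: (3,1) in TLB -> HIT

Answer: MISS MISS HIT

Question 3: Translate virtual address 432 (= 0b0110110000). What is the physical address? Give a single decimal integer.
vaddr = 432 = 0b0110110000
Split: l1_idx=3, l2_idx=1, offset=16
L1[3] = 2
L2[2][1] = 43
paddr = 43 * 32 + 16 = 1392

Answer: 1392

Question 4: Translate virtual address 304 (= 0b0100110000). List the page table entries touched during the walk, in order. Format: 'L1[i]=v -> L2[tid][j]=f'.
Answer: L1[2]=1 -> L2[1][1]=95

Derivation:
vaddr = 304 = 0b0100110000
Split: l1_idx=2, l2_idx=1, offset=16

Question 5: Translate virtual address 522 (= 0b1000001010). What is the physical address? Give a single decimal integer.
vaddr = 522 = 0b1000001010
Split: l1_idx=4, l2_idx=0, offset=10
L1[4] = 3
L2[3][0] = 71
paddr = 71 * 32 + 10 = 2282

Answer: 2282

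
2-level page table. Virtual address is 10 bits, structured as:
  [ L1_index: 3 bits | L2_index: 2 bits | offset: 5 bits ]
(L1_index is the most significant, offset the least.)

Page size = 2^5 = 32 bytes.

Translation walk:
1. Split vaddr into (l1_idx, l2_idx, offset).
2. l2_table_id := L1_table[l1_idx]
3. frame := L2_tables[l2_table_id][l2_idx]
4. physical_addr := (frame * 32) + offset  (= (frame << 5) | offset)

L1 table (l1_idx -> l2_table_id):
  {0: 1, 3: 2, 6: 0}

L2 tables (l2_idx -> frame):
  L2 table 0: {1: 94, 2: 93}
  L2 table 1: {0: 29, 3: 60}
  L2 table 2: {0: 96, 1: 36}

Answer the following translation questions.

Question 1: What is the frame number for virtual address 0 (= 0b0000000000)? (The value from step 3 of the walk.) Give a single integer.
vaddr = 0: l1_idx=0, l2_idx=0
L1[0] = 1; L2[1][0] = 29

Answer: 29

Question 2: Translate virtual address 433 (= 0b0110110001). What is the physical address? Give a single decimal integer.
vaddr = 433 = 0b0110110001
Split: l1_idx=3, l2_idx=1, offset=17
L1[3] = 2
L2[2][1] = 36
paddr = 36 * 32 + 17 = 1169

Answer: 1169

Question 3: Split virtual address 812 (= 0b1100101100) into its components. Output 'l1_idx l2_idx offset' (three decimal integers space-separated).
vaddr = 812 = 0b1100101100
  top 3 bits -> l1_idx = 6
  next 2 bits -> l2_idx = 1
  bottom 5 bits -> offset = 12

Answer: 6 1 12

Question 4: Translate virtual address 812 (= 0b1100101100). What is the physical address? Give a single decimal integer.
vaddr = 812 = 0b1100101100
Split: l1_idx=6, l2_idx=1, offset=12
L1[6] = 0
L2[0][1] = 94
paddr = 94 * 32 + 12 = 3020

Answer: 3020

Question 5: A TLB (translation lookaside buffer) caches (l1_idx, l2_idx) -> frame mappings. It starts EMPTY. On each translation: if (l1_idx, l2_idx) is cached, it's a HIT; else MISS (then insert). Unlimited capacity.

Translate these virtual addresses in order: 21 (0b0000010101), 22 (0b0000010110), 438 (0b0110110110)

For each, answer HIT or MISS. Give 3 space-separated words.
Answer: MISS HIT MISS

Derivation:
vaddr=21: (0,0) not in TLB -> MISS, insert
vaddr=22: (0,0) in TLB -> HIT
vaddr=438: (3,1) not in TLB -> MISS, insert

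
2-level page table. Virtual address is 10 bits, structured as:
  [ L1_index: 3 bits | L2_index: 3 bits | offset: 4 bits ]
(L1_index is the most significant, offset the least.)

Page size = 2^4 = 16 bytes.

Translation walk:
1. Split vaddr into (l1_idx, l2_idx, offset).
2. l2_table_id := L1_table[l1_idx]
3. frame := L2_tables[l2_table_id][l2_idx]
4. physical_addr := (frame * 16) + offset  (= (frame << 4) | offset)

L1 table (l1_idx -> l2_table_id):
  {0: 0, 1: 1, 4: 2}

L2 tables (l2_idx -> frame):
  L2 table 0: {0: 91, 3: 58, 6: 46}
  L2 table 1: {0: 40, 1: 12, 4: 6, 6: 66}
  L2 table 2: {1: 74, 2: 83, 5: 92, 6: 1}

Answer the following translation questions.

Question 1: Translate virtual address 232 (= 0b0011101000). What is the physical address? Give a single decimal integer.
vaddr = 232 = 0b0011101000
Split: l1_idx=1, l2_idx=6, offset=8
L1[1] = 1
L2[1][6] = 66
paddr = 66 * 16 + 8 = 1064

Answer: 1064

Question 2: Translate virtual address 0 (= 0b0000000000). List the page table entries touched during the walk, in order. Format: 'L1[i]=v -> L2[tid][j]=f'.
Answer: L1[0]=0 -> L2[0][0]=91

Derivation:
vaddr = 0 = 0b0000000000
Split: l1_idx=0, l2_idx=0, offset=0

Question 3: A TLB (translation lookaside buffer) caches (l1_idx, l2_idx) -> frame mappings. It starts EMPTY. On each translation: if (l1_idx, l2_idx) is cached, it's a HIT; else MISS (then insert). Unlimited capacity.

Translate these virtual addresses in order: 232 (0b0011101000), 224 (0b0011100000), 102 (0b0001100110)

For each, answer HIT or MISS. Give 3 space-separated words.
Answer: MISS HIT MISS

Derivation:
vaddr=232: (1,6) not in TLB -> MISS, insert
vaddr=224: (1,6) in TLB -> HIT
vaddr=102: (0,6) not in TLB -> MISS, insert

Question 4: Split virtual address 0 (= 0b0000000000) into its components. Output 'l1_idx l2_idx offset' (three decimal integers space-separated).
Answer: 0 0 0

Derivation:
vaddr = 0 = 0b0000000000
  top 3 bits -> l1_idx = 0
  next 3 bits -> l2_idx = 0
  bottom 4 bits -> offset = 0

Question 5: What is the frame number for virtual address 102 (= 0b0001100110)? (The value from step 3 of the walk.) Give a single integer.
Answer: 46

Derivation:
vaddr = 102: l1_idx=0, l2_idx=6
L1[0] = 0; L2[0][6] = 46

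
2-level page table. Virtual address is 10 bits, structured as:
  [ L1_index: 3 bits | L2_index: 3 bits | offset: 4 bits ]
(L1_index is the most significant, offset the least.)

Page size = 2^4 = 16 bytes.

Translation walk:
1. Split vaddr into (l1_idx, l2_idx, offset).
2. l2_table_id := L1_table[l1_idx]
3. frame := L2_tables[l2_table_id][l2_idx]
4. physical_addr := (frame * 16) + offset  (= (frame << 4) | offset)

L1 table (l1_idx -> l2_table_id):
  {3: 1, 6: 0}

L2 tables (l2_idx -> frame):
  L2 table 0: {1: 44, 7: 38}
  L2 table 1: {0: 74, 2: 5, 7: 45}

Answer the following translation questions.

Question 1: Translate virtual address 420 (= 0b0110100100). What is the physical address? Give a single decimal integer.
Answer: 84

Derivation:
vaddr = 420 = 0b0110100100
Split: l1_idx=3, l2_idx=2, offset=4
L1[3] = 1
L2[1][2] = 5
paddr = 5 * 16 + 4 = 84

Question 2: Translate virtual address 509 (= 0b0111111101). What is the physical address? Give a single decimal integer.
vaddr = 509 = 0b0111111101
Split: l1_idx=3, l2_idx=7, offset=13
L1[3] = 1
L2[1][7] = 45
paddr = 45 * 16 + 13 = 733

Answer: 733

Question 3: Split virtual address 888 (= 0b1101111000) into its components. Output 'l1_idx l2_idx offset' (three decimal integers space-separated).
vaddr = 888 = 0b1101111000
  top 3 bits -> l1_idx = 6
  next 3 bits -> l2_idx = 7
  bottom 4 bits -> offset = 8

Answer: 6 7 8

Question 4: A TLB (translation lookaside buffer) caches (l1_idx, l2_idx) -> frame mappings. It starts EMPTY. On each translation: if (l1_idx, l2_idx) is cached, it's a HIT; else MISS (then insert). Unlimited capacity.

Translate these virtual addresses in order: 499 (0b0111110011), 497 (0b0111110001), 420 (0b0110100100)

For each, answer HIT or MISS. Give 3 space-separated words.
Answer: MISS HIT MISS

Derivation:
vaddr=499: (3,7) not in TLB -> MISS, insert
vaddr=497: (3,7) in TLB -> HIT
vaddr=420: (3,2) not in TLB -> MISS, insert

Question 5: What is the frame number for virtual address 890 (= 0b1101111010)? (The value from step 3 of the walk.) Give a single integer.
Answer: 38

Derivation:
vaddr = 890: l1_idx=6, l2_idx=7
L1[6] = 0; L2[0][7] = 38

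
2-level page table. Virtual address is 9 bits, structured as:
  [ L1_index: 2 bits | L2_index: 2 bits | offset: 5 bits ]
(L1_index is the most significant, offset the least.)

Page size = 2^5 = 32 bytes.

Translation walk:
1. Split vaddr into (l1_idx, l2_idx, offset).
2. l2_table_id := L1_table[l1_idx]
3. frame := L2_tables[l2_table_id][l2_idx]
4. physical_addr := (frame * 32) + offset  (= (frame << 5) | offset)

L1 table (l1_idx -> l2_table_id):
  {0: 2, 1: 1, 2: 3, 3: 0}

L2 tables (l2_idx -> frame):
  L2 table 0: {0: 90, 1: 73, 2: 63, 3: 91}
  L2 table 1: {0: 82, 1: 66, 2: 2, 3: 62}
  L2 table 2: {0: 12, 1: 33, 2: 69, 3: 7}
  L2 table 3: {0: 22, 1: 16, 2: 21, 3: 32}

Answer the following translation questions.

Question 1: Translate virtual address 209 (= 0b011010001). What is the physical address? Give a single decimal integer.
vaddr = 209 = 0b011010001
Split: l1_idx=1, l2_idx=2, offset=17
L1[1] = 1
L2[1][2] = 2
paddr = 2 * 32 + 17 = 81

Answer: 81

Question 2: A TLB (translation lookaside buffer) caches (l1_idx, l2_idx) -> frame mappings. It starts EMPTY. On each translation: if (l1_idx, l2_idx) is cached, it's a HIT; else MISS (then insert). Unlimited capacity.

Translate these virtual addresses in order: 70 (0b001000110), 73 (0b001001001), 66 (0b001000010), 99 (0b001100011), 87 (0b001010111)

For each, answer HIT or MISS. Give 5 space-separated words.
Answer: MISS HIT HIT MISS HIT

Derivation:
vaddr=70: (0,2) not in TLB -> MISS, insert
vaddr=73: (0,2) in TLB -> HIT
vaddr=66: (0,2) in TLB -> HIT
vaddr=99: (0,3) not in TLB -> MISS, insert
vaddr=87: (0,2) in TLB -> HIT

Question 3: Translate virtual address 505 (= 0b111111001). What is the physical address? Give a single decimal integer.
vaddr = 505 = 0b111111001
Split: l1_idx=3, l2_idx=3, offset=25
L1[3] = 0
L2[0][3] = 91
paddr = 91 * 32 + 25 = 2937

Answer: 2937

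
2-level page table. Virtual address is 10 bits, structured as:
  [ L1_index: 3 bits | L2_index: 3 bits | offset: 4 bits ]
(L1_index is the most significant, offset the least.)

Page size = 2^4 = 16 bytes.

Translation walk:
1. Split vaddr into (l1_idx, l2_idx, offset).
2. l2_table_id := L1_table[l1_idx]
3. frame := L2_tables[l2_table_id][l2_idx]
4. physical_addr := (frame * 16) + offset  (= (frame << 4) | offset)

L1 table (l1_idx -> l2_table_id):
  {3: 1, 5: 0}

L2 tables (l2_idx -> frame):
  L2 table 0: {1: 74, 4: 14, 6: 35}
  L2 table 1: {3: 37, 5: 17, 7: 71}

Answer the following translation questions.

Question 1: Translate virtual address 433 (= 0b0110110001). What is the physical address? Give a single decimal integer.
Answer: 593

Derivation:
vaddr = 433 = 0b0110110001
Split: l1_idx=3, l2_idx=3, offset=1
L1[3] = 1
L2[1][3] = 37
paddr = 37 * 16 + 1 = 593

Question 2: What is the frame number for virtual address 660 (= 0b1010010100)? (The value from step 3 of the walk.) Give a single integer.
Answer: 74

Derivation:
vaddr = 660: l1_idx=5, l2_idx=1
L1[5] = 0; L2[0][1] = 74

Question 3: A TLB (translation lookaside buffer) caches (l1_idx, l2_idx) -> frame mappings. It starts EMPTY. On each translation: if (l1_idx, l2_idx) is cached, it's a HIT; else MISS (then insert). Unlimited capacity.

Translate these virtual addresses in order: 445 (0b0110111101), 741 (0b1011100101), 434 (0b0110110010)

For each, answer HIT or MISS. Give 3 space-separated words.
vaddr=445: (3,3) not in TLB -> MISS, insert
vaddr=741: (5,6) not in TLB -> MISS, insert
vaddr=434: (3,3) in TLB -> HIT

Answer: MISS MISS HIT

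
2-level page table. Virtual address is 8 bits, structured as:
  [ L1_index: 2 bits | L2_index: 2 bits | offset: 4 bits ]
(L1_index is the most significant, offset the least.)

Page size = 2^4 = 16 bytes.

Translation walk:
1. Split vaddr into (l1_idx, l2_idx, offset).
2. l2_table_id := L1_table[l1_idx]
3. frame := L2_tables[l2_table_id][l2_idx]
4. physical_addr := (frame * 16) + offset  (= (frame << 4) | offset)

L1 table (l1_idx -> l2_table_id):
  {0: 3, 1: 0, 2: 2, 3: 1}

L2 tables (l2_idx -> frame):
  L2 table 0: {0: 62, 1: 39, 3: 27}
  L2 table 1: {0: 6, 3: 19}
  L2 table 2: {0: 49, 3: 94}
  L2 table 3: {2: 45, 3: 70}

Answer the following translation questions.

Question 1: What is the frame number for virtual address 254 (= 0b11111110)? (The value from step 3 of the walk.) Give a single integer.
Answer: 19

Derivation:
vaddr = 254: l1_idx=3, l2_idx=3
L1[3] = 1; L2[1][3] = 19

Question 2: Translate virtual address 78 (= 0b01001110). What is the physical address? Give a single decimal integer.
Answer: 1006

Derivation:
vaddr = 78 = 0b01001110
Split: l1_idx=1, l2_idx=0, offset=14
L1[1] = 0
L2[0][0] = 62
paddr = 62 * 16 + 14 = 1006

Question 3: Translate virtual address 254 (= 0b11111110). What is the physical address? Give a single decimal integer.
vaddr = 254 = 0b11111110
Split: l1_idx=3, l2_idx=3, offset=14
L1[3] = 1
L2[1][3] = 19
paddr = 19 * 16 + 14 = 318

Answer: 318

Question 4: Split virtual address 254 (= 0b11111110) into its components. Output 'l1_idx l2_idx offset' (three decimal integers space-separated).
Answer: 3 3 14

Derivation:
vaddr = 254 = 0b11111110
  top 2 bits -> l1_idx = 3
  next 2 bits -> l2_idx = 3
  bottom 4 bits -> offset = 14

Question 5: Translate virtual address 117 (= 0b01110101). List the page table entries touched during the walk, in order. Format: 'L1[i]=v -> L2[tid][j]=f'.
Answer: L1[1]=0 -> L2[0][3]=27

Derivation:
vaddr = 117 = 0b01110101
Split: l1_idx=1, l2_idx=3, offset=5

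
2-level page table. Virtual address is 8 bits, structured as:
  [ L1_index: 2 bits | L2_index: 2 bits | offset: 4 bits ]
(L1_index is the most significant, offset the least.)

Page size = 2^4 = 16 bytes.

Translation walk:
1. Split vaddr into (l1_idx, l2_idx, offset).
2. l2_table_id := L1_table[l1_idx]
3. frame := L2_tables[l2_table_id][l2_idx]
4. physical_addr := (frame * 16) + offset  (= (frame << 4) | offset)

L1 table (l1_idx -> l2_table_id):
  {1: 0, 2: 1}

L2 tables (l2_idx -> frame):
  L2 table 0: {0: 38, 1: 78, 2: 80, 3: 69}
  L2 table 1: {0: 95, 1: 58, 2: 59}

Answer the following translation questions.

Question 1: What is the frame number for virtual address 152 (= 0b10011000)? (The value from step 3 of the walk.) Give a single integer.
vaddr = 152: l1_idx=2, l2_idx=1
L1[2] = 1; L2[1][1] = 58

Answer: 58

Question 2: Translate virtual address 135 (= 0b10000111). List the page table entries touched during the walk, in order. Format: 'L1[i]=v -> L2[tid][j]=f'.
vaddr = 135 = 0b10000111
Split: l1_idx=2, l2_idx=0, offset=7

Answer: L1[2]=1 -> L2[1][0]=95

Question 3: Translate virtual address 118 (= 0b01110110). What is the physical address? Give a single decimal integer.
Answer: 1110

Derivation:
vaddr = 118 = 0b01110110
Split: l1_idx=1, l2_idx=3, offset=6
L1[1] = 0
L2[0][3] = 69
paddr = 69 * 16 + 6 = 1110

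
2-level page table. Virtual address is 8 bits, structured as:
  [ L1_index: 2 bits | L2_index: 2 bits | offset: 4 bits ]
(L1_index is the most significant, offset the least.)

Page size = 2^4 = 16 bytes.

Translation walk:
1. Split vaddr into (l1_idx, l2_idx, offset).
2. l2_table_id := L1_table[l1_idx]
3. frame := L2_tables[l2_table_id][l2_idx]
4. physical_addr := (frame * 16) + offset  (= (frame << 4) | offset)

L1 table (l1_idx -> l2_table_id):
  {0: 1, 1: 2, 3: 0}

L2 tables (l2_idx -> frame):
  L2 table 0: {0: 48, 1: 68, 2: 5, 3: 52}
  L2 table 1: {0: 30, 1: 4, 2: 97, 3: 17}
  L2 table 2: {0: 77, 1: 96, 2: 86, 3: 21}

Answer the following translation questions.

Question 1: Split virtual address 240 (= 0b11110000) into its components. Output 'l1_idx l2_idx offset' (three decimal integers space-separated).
Answer: 3 3 0

Derivation:
vaddr = 240 = 0b11110000
  top 2 bits -> l1_idx = 3
  next 2 bits -> l2_idx = 3
  bottom 4 bits -> offset = 0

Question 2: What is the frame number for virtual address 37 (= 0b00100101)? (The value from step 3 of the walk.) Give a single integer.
vaddr = 37: l1_idx=0, l2_idx=2
L1[0] = 1; L2[1][2] = 97

Answer: 97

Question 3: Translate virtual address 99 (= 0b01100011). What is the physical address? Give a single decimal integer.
Answer: 1379

Derivation:
vaddr = 99 = 0b01100011
Split: l1_idx=1, l2_idx=2, offset=3
L1[1] = 2
L2[2][2] = 86
paddr = 86 * 16 + 3 = 1379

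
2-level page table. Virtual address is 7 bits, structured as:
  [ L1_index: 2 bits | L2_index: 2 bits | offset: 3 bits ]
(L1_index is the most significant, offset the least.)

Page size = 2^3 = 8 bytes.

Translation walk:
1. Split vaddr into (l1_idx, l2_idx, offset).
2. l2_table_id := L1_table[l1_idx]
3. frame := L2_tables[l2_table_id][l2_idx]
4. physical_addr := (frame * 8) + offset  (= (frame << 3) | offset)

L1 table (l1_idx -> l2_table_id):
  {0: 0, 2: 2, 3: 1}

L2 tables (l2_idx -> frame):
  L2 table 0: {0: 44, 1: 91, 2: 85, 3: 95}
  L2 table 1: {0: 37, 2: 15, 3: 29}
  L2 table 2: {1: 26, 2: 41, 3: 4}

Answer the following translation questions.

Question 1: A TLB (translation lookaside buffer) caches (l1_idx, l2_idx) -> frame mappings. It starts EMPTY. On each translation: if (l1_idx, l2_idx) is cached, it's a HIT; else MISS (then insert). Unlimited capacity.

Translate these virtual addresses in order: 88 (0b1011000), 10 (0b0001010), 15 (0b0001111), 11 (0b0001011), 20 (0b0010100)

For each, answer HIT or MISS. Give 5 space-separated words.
vaddr=88: (2,3) not in TLB -> MISS, insert
vaddr=10: (0,1) not in TLB -> MISS, insert
vaddr=15: (0,1) in TLB -> HIT
vaddr=11: (0,1) in TLB -> HIT
vaddr=20: (0,2) not in TLB -> MISS, insert

Answer: MISS MISS HIT HIT MISS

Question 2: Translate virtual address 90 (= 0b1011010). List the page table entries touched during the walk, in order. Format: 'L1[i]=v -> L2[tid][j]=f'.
Answer: L1[2]=2 -> L2[2][3]=4

Derivation:
vaddr = 90 = 0b1011010
Split: l1_idx=2, l2_idx=3, offset=2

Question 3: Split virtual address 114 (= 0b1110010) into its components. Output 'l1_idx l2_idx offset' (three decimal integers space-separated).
vaddr = 114 = 0b1110010
  top 2 bits -> l1_idx = 3
  next 2 bits -> l2_idx = 2
  bottom 3 bits -> offset = 2

Answer: 3 2 2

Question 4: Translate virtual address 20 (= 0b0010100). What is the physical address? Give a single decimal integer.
Answer: 684

Derivation:
vaddr = 20 = 0b0010100
Split: l1_idx=0, l2_idx=2, offset=4
L1[0] = 0
L2[0][2] = 85
paddr = 85 * 8 + 4 = 684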